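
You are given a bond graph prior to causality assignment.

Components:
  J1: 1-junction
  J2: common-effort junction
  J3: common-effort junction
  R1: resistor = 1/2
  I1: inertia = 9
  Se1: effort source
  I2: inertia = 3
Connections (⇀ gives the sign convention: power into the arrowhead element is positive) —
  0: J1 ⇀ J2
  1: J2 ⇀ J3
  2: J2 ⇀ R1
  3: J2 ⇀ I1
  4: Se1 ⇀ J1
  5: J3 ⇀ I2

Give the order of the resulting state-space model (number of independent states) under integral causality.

β4 →J1  (Se1 (Se) sets effort on bond)
β0 →J2  (closing 1-jn rule on J1)
β1 →J3  (common-e at J2 fixed by 0)
β2 →R1  (common-e at J2 fixed by 0)
β3 →I1  (common-e at J2 fixed by 0)
β5 →I2  (0-jn J3 has e-setter on 1)

2  (I1, I2 all integral)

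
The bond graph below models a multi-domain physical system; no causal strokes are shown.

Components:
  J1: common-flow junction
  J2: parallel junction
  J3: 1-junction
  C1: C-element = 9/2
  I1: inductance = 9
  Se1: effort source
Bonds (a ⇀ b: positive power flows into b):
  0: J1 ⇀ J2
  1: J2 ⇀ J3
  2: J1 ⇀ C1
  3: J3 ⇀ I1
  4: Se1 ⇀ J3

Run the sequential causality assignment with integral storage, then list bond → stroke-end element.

b0 |J2
b1 |J3
b2 |J1
b3 |I1
b4 |J3

bond 4 stroke→J3  (Se1 (Se) sets effort on bond)
bond 2 stroke→J1  (C1 integral (e out))
bond 0 stroke→J2  (J1: last free bond brings flow in)
bond 1 stroke→J3  (J2: bond 0 brought effort, rest push out)
bond 3 stroke→I1  (closing 1-jn rule on J3)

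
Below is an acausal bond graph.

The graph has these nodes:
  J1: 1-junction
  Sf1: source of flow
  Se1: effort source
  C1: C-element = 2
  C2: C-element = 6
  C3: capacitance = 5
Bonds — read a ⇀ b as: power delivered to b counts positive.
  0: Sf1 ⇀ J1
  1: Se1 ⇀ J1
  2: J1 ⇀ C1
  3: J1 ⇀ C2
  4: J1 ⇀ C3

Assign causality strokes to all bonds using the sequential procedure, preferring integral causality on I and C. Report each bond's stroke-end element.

b0 →Sf1  (source Sf1 imposes f)
b1 →J1  (source Se1 imposes e)
b2 →J1  (J1 flow already set via bond 0)
b3 →J1  (1-jn J1 has f-setter on 0)
b4 →J1  (J1 flow already set via bond 0)

β0 →Sf1
β1 →J1
β2 →J1
β3 →J1
β4 →J1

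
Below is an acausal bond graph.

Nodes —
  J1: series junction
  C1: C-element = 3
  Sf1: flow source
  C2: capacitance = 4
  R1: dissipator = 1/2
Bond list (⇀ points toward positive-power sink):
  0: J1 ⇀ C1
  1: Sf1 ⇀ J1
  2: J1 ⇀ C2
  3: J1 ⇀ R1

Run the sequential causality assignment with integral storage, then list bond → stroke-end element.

#0 |J1
#1 |Sf1
#2 |J1
#3 |J1

b1 stroke→Sf1  (Sf1 fixes flow; stroke at Sf1)
b0 stroke→J1  (J1 flow already set via bond 1)
b2 stroke→J1  (1-jn J1 has f-setter on 1)
b3 stroke→J1  (1-jn J1 has f-setter on 1)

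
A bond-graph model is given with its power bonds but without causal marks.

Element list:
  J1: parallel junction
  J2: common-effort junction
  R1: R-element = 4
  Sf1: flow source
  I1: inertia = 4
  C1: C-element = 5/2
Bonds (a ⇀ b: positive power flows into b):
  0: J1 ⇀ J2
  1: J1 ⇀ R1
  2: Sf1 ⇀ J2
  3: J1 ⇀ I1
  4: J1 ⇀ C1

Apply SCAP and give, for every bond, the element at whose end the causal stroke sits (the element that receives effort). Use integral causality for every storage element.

b2 stroke at Sf1  (Sf1 (Sf) sets flow on bond)
b0 stroke at J2  (closing 0-jn rule on J2)
b3 stroke at I1  (I1 integral (f out))
b4 stroke at J1  (C1 outputs effort q/C1)
b1 stroke at R1  (J1: bond 4 brought effort, rest push out)

#0 |J2
#1 |R1
#2 |Sf1
#3 |I1
#4 |J1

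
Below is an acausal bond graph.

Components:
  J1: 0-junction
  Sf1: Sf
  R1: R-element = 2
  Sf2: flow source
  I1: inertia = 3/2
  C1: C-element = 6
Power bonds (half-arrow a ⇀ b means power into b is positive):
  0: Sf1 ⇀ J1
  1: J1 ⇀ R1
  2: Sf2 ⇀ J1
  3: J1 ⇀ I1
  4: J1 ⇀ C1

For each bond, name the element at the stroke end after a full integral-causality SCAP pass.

b0 stroke→Sf1  (Sf1 fixes flow; stroke at Sf1)
b2 stroke→Sf2  (Sf2: flow source, stroke at near end)
b3 stroke→I1  (I1 outputs flow p/I1)
b4 stroke→J1  (C1 integral (e out))
b1 stroke→R1  (J1: bond 4 brought effort, rest push out)

bond 0 stroke→Sf1
bond 1 stroke→R1
bond 2 stroke→Sf2
bond 3 stroke→I1
bond 4 stroke→J1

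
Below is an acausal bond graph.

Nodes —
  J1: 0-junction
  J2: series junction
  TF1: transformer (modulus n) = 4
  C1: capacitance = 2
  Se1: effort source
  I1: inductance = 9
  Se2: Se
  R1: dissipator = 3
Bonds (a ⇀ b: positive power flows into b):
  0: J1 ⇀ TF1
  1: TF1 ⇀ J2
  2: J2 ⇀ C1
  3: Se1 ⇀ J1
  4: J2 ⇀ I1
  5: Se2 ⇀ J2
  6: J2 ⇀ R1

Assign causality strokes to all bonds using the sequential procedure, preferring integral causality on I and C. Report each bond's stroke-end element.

β0 →TF1
β1 →J2
β2 →J2
β3 →J1
β4 →I1
β5 →J2
β6 →J2

b3 →J1  (source Se1 imposes e)
b5 →J2  (Se2 fixes effort; stroke away)
b0 →TF1  (common-e at J1 fixed by 3)
b1 →J2  (TF1: transformer flips bond 0)
b2 →J2  (C1 outputs effort q/C1)
b4 →I1  (I1: I, integral causality)
b6 →J2  (1-jn J2 has f-setter on 4)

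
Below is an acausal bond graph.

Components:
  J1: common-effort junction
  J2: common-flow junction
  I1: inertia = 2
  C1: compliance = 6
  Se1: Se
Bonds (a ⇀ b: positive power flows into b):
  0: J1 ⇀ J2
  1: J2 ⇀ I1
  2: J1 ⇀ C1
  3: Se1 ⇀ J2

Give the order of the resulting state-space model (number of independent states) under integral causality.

bond 3 |J2  (Se1 fixes effort; stroke away)
bond 1 |I1  (I1 integral (f out))
bond 0 |J2  (common-f at J2 fixed by 1)
bond 2 |J1  (closing 0-jn rule on J1)

2  (C1, I1 all integral)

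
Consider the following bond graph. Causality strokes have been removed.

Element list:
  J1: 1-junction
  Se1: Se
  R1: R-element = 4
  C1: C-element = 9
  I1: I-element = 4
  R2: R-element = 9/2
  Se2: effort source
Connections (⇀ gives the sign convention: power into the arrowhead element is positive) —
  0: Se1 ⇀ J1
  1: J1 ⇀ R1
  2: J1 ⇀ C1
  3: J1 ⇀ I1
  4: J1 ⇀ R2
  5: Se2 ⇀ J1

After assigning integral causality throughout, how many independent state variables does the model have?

bond 0 →J1  (Se1 fixes effort; stroke away)
bond 5 →J1  (Se2: effort source, stroke at far end)
bond 2 →J1  (C1 integral (e out))
bond 3 →I1  (I1: I, integral causality)
bond 1 →J1  (1-jn J1 has f-setter on 3)
bond 4 →J1  (1-jn J1 has f-setter on 3)

2  (C1, I1 all integral)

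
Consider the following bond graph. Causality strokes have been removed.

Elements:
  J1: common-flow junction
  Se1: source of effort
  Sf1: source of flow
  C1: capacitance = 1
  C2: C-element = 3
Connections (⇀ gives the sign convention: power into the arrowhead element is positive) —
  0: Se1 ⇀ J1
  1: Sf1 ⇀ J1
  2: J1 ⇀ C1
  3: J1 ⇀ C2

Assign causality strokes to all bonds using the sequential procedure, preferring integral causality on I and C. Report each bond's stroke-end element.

b0 stroke at J1  (Se1 (Se) sets effort on bond)
b1 stroke at Sf1  (source Sf1 imposes f)
b2 stroke at J1  (common-f at J1 fixed by 1)
b3 stroke at J1  (common-f at J1 fixed by 1)

bond 0 stroke at J1
bond 1 stroke at Sf1
bond 2 stroke at J1
bond 3 stroke at J1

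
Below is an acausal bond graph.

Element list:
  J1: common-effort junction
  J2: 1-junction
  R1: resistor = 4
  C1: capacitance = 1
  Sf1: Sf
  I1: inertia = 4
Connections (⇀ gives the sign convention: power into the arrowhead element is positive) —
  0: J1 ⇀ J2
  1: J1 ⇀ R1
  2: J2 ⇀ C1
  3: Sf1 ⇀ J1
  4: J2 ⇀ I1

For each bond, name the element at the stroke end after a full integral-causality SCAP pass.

#0 stroke→J2
#1 stroke→J1
#2 stroke→J2
#3 stroke→Sf1
#4 stroke→I1

b3 stroke→Sf1  (Sf1: flow source, stroke at near end)
b2 stroke→J2  (prefer integral on C1)
b4 stroke→I1  (I1 outputs flow p/I1)
b0 stroke→J2  (1-jn J2 has f-setter on 4)
b1 stroke→J1  (closing 0-jn rule on J1)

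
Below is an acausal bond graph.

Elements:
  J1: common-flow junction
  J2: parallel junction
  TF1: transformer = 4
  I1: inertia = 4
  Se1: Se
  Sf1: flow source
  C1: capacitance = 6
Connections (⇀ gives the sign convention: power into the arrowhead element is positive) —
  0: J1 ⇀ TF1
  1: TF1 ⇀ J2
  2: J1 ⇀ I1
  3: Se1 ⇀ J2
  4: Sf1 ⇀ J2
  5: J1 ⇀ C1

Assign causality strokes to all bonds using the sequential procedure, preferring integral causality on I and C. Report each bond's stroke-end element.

#0 stroke→J1
#1 stroke→TF1
#2 stroke→I1
#3 stroke→J2
#4 stroke→Sf1
#5 stroke→J1

#3 stroke at J2  (source Se1 imposes e)
#4 stroke at Sf1  (Sf1 (Sf) sets flow on bond)
#1 stroke at TF1  (J2 effort already set via bond 3)
#0 stroke at J1  (through TF1, causality passes straight; one stroke at TF1)
#2 stroke at I1  (I1 integral (f out))
#5 stroke at J1  (common-f at J1 fixed by 2)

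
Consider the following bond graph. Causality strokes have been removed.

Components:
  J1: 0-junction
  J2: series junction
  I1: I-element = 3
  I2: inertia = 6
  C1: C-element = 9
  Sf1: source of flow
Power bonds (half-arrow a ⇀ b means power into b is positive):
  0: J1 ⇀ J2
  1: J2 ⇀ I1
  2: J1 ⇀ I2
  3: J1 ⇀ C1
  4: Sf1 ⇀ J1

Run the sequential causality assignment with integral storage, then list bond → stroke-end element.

#4 stroke at Sf1  (source Sf1 imposes f)
#1 stroke at I1  (I1 outputs flow p/I1)
#0 stroke at J2  (1-jn J2 has f-setter on 1)
#2 stroke at I2  (I2: I, integral causality)
#3 stroke at J1  (J1: last free bond brings effort in)

#0 |J2
#1 |I1
#2 |I2
#3 |J1
#4 |Sf1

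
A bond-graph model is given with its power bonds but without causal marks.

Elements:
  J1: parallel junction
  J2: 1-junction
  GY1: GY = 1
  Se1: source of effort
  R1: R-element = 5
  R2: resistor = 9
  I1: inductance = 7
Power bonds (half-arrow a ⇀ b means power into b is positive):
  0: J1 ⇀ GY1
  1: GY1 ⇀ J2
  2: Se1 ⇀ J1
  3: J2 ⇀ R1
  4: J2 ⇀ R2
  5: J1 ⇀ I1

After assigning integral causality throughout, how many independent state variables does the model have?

#2 stroke at J1  (Se1 (Se) sets effort on bond)
#0 stroke at GY1  (common-e at J1 fixed by 2)
#5 stroke at I1  (J1: bond 2 brought effort, rest push out)
#1 stroke at GY1  (GY GY1: same side as bond 0)
#3 stroke at J2  (1-jn J2 has f-setter on 1)
#4 stroke at J2  (J2 flow already set via bond 1)

1  (I1 all integral)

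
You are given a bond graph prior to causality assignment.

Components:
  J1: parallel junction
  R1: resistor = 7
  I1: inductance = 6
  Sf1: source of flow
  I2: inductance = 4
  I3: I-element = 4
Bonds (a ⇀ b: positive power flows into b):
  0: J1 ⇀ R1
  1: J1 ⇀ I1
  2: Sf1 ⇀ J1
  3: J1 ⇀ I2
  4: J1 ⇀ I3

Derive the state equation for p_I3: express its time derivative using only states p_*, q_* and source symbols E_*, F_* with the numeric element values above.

#2 |Sf1  (source Sf1 imposes f)
#1 |I1  (I1 integral (f out))
#3 |I2  (prefer integral on I2)
#4 |I3  (I3 integral (f out))
#0 |J1  (closing 0-jn rule on J1)

dp_I3/dt = 7*F_Sf1 - 7*p_I1/6 - 7*p_I2/4 - 7*p_I3/4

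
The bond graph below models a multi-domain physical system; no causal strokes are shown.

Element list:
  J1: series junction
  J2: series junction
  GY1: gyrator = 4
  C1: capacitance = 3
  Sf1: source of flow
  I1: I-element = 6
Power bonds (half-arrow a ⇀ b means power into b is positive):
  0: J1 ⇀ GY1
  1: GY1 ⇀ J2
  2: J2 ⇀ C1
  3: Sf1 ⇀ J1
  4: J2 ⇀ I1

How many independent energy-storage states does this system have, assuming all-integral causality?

2  (C1, I1 all integral)

bond 3 stroke→Sf1  (Sf1: flow source, stroke at near end)
bond 0 stroke→J1  (J1: bond 3 brought flow, rest push out)
bond 1 stroke→J2  (GY1 both-in/both-out from 0)
bond 2 stroke→J2  (prefer integral on C1)
bond 4 stroke→I1  (J2 needs exactly one f-in)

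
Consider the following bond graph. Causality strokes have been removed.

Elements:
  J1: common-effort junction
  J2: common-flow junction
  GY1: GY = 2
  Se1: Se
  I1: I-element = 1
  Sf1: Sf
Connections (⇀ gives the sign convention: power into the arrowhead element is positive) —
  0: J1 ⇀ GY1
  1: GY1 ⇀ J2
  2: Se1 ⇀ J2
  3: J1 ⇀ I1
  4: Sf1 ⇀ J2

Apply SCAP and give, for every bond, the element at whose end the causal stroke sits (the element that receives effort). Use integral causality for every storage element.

#0 →J1
#1 →J2
#2 →J2
#3 →I1
#4 →Sf1

#2 →J2  (Se1 (Se) sets effort on bond)
#4 →Sf1  (Sf1: flow source, stroke at near end)
#1 →J2  (J2: bond 4 brought flow, rest push out)
#0 →J1  (GY1 both-in/both-out from 1)
#3 →I1  (J1 effort already set via bond 0)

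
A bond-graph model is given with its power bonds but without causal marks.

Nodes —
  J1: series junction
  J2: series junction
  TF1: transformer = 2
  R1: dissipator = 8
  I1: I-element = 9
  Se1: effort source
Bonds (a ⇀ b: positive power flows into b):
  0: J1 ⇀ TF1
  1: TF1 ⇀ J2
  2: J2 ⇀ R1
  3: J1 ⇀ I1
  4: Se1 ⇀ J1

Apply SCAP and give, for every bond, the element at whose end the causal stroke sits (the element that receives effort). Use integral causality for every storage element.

#4 |J1  (source Se1 imposes e)
#3 |I1  (I1 integral (f out))
#0 |J1  (J1 flow already set via bond 3)
#1 |TF1  (through TF1, causality passes straight; one stroke at TF1)
#2 |J2  (1-jn J2 has f-setter on 1)

bond 0 stroke at J1
bond 1 stroke at TF1
bond 2 stroke at J2
bond 3 stroke at I1
bond 4 stroke at J1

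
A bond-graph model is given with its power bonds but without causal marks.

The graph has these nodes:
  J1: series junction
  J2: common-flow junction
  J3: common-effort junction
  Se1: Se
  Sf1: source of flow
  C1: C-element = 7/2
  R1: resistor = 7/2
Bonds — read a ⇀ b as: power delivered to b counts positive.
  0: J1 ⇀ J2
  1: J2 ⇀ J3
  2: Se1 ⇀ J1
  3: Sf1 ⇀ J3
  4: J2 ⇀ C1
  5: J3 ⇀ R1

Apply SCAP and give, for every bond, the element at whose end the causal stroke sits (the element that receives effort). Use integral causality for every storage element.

β0 stroke→J2
β1 stroke→J3
β2 stroke→J1
β3 stroke→Sf1
β4 stroke→J2
β5 stroke→R1

b2 |J1  (Se1 fixes effort; stroke away)
b3 |Sf1  (source Sf1 imposes f)
b0 |J2  (only one flow-in slot at J1)
b4 |J2  (C1 outputs effort q/C1)
b1 |J3  (J2: last free bond brings flow in)
b5 |R1  (J3: bond 1 brought effort, rest push out)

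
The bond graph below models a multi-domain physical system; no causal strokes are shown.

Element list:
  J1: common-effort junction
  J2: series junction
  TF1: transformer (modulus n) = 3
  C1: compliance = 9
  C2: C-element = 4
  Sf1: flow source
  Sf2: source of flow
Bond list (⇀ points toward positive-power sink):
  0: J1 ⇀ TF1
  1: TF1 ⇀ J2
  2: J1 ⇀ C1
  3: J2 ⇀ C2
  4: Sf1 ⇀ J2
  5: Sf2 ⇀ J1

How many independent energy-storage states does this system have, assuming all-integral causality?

2  (C1, C2 all integral)

bond 4 stroke→Sf1  (Sf1 (Sf) sets flow on bond)
bond 5 stroke→Sf2  (source Sf2 imposes f)
bond 1 stroke→J2  (J2: bond 4 brought flow, rest push out)
bond 3 stroke→J2  (1-jn J2 has f-setter on 4)
bond 0 stroke→TF1  (TF TF1: opposite of bond 1)
bond 2 stroke→J1  (J1: last free bond brings effort in)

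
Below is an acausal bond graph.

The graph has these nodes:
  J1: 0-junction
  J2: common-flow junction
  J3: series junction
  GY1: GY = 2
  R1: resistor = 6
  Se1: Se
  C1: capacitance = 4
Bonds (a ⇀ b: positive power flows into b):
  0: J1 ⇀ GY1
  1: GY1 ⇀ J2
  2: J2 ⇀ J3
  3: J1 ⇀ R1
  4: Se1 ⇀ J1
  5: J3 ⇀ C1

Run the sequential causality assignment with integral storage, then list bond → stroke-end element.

#4 →J1  (Se1: effort source, stroke at far end)
#0 →GY1  (J1: bond 4 brought effort, rest push out)
#3 →R1  (common-e at J1 fixed by 4)
#1 →GY1  (GY1 both-in/both-out from 0)
#2 →J2  (J2 flow already set via bond 1)
#5 →J3  (J3: bond 2 brought flow, rest push out)

bond 0 |GY1
bond 1 |GY1
bond 2 |J2
bond 3 |R1
bond 4 |J1
bond 5 |J3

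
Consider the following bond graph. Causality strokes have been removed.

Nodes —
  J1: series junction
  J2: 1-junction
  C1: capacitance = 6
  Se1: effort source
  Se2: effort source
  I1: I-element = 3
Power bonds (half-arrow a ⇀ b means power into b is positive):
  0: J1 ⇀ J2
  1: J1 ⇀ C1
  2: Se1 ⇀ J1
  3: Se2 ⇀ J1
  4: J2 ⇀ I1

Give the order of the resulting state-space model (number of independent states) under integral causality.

β2 |J1  (source Se1 imposes e)
β3 |J1  (Se2 (Se) sets effort on bond)
β1 |J1  (prefer integral on C1)
β0 |J2  (closing 1-jn rule on J1)
β4 |I1  (only one flow-in slot at J2)

2  (C1, I1 all integral)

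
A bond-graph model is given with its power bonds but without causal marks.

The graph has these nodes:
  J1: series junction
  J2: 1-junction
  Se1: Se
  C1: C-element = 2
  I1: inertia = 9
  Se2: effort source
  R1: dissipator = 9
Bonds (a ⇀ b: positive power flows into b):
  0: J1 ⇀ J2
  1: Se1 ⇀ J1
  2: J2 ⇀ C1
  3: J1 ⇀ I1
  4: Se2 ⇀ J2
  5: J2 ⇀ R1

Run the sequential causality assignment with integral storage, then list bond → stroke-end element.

bond 1 |J1  (source Se1 imposes e)
bond 4 |J2  (Se2 (Se) sets effort on bond)
bond 2 |J2  (prefer integral on C1)
bond 3 |I1  (prefer integral on I1)
bond 0 |J1  (1-jn J1 has f-setter on 3)
bond 5 |J2  (J2 flow already set via bond 0)

bond 0 stroke→J1
bond 1 stroke→J1
bond 2 stroke→J2
bond 3 stroke→I1
bond 4 stroke→J2
bond 5 stroke→J2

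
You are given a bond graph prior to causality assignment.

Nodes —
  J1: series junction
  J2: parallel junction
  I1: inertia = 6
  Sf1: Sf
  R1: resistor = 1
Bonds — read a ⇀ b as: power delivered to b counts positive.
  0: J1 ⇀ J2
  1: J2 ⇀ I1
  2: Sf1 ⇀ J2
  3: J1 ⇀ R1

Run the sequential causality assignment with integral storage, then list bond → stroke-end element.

#0 stroke→J2
#1 stroke→I1
#2 stroke→Sf1
#3 stroke→J1

#2 →Sf1  (source Sf1 imposes f)
#1 →I1  (I1: I, integral causality)
#0 →J2  (closing 0-jn rule on J2)
#3 →J1  (1-jn J1 has f-setter on 0)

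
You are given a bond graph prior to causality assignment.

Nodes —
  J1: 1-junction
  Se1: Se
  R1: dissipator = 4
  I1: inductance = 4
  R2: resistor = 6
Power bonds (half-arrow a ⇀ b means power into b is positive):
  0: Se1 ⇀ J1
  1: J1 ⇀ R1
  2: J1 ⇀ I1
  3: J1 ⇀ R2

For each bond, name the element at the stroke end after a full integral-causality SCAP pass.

#0 stroke at J1  (Se1 (Se) sets effort on bond)
#2 stroke at I1  (I1: I, integral causality)
#1 stroke at J1  (J1 flow already set via bond 2)
#3 stroke at J1  (common-f at J1 fixed by 2)

β0 →J1
β1 →J1
β2 →I1
β3 →J1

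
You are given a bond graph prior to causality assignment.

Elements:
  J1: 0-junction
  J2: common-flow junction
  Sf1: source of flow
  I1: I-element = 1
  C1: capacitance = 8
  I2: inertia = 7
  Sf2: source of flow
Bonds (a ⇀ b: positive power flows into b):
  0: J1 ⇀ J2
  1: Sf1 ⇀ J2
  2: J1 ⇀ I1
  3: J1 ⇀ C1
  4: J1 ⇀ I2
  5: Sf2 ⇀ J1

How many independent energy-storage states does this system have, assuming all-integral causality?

#1 |Sf1  (source Sf1 imposes f)
#5 |Sf2  (Sf2 fixes flow; stroke at Sf2)
#0 |J2  (1-jn J2 has f-setter on 1)
#2 |I1  (I1: I, integral causality)
#3 |J1  (C1: C, integral causality)
#4 |I2  (J1: bond 3 brought effort, rest push out)

3  (C1, I1, I2 all integral)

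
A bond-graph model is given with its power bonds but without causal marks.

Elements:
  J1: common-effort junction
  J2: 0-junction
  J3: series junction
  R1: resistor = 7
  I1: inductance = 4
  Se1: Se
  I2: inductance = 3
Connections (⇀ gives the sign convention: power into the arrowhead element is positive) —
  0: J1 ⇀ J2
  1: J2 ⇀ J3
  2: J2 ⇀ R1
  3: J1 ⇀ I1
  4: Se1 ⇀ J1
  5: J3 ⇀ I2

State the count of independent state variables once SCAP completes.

2  (I1, I2 all integral)

bond 4 →J1  (Se1 (Se) sets effort on bond)
bond 0 →J2  (J1 effort already set via bond 4)
bond 3 →I1  (common-e at J1 fixed by 4)
bond 1 →J3  (common-e at J2 fixed by 0)
bond 2 →R1  (0-jn J2 has e-setter on 0)
bond 5 →I2  (J3: last free bond brings flow in)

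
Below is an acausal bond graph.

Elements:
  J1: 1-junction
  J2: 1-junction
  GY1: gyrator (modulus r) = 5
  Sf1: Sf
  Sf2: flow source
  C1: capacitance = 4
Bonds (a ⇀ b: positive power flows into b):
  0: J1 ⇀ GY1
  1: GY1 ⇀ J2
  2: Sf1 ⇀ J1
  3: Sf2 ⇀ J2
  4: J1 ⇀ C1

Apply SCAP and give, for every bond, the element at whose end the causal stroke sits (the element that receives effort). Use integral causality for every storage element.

b2 →Sf1  (Sf1: flow source, stroke at near end)
b3 →Sf2  (Sf2 fixes flow; stroke at Sf2)
b0 →J1  (1-jn J1 has f-setter on 2)
b4 →J1  (J1 flow already set via bond 2)
b1 →J2  (1-jn J2 has f-setter on 3)

bond 0 →J1
bond 1 →J2
bond 2 →Sf1
bond 3 →Sf2
bond 4 →J1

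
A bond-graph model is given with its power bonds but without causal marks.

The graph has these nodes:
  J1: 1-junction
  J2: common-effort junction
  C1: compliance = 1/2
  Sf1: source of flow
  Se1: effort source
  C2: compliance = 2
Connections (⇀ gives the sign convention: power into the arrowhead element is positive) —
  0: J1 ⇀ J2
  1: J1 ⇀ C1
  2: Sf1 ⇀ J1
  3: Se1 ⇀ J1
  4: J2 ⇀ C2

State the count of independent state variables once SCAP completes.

2  (C1, C2 all integral)

#2 |Sf1  (Sf1 fixes flow; stroke at Sf1)
#3 |J1  (Se1 fixes effort; stroke away)
#0 |J1  (1-jn J1 has f-setter on 2)
#1 |J1  (common-f at J1 fixed by 2)
#4 |J2  (J2 needs exactly one e-in)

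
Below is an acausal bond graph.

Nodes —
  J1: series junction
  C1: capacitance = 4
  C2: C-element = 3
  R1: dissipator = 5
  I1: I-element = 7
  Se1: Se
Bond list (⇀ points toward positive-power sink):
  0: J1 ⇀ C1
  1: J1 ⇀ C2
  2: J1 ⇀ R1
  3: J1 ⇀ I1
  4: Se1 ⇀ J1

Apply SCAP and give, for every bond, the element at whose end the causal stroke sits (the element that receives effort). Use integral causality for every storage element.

β4 →J1  (Se1 (Se) sets effort on bond)
β0 →J1  (C1 integral (e out))
β1 →J1  (C2 outputs effort q/C2)
β3 →I1  (I1: I, integral causality)
β2 →J1  (common-f at J1 fixed by 3)

bond 0 stroke at J1
bond 1 stroke at J1
bond 2 stroke at J1
bond 3 stroke at I1
bond 4 stroke at J1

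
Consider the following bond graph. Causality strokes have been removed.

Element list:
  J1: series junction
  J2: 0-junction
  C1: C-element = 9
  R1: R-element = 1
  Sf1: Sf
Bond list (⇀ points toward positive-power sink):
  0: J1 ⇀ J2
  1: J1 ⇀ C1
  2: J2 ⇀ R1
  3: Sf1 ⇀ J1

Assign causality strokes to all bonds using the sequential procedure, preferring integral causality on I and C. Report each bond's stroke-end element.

#3 stroke at Sf1  (Sf1 (Sf) sets flow on bond)
#0 stroke at J1  (1-jn J1 has f-setter on 3)
#1 stroke at J1  (common-f at J1 fixed by 3)
#2 stroke at J2  (J2 needs exactly one e-in)

b0 stroke at J1
b1 stroke at J1
b2 stroke at J2
b3 stroke at Sf1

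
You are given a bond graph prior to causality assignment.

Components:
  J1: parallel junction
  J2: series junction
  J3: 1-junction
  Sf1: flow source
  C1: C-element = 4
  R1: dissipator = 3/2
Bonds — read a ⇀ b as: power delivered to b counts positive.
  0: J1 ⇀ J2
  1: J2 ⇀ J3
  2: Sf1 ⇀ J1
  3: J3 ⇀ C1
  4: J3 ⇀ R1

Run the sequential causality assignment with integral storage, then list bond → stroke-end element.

β2 stroke at Sf1  (Sf1: flow source, stroke at near end)
β0 stroke at J1  (J1 needs exactly one e-in)
β1 stroke at J2  (1-jn J2 has f-setter on 0)
β3 stroke at J3  (common-f at J3 fixed by 1)
β4 stroke at J3  (J3: bond 1 brought flow, rest push out)

β0 →J1
β1 →J2
β2 →Sf1
β3 →J3
β4 →J3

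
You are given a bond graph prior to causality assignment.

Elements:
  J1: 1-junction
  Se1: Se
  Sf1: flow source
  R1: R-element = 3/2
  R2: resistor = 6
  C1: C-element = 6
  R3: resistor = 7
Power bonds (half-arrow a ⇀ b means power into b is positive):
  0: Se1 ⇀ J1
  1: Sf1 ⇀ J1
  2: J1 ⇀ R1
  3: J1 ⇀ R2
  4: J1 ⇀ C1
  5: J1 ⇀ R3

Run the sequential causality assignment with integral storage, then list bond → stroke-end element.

b0 stroke→J1  (source Se1 imposes e)
b1 stroke→Sf1  (Sf1 (Sf) sets flow on bond)
b2 stroke→J1  (1-jn J1 has f-setter on 1)
b3 stroke→J1  (common-f at J1 fixed by 1)
b4 stroke→J1  (common-f at J1 fixed by 1)
b5 stroke→J1  (1-jn J1 has f-setter on 1)

b0 stroke at J1
b1 stroke at Sf1
b2 stroke at J1
b3 stroke at J1
b4 stroke at J1
b5 stroke at J1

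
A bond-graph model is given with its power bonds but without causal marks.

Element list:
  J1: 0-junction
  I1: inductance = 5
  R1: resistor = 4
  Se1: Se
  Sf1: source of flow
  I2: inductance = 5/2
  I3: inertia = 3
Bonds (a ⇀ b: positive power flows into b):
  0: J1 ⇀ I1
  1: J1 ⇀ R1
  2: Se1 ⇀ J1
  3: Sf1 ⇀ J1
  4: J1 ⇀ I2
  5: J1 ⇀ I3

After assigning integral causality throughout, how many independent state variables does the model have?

bond 2 →J1  (Se1 fixes effort; stroke away)
bond 3 →Sf1  (Sf1 fixes flow; stroke at Sf1)
bond 0 →I1  (J1 effort already set via bond 2)
bond 1 →R1  (J1 effort already set via bond 2)
bond 4 →I2  (common-e at J1 fixed by 2)
bond 5 →I3  (0-jn J1 has e-setter on 2)

3  (I1, I2, I3 all integral)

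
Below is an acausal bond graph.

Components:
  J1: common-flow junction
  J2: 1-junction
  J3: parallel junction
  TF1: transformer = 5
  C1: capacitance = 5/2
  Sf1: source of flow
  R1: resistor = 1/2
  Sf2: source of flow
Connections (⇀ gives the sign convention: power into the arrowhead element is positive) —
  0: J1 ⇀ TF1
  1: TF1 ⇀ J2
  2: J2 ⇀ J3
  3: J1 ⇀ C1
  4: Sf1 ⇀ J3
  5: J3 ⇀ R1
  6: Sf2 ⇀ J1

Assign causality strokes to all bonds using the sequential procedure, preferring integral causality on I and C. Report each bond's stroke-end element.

b0 stroke→J1
b1 stroke→TF1
b2 stroke→J2
b3 stroke→J1
b4 stroke→Sf1
b5 stroke→J3
b6 stroke→Sf2

#4 |Sf1  (Sf1 fixes flow; stroke at Sf1)
#6 |Sf2  (Sf2 fixes flow; stroke at Sf2)
#0 |J1  (J1 flow already set via bond 6)
#3 |J1  (common-f at J1 fixed by 6)
#1 |TF1  (TF1: transformer flips bond 0)
#2 |J2  (J2: bond 1 brought flow, rest push out)
#5 |J3  (J3: last free bond brings effort in)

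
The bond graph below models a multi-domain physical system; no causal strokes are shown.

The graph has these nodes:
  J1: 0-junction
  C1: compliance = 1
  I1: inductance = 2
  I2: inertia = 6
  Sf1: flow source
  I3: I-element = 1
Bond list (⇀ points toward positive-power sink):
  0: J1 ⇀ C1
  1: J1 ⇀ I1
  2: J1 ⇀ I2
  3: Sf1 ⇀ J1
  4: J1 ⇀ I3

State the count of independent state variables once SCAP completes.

4  (C1, I1, I2, I3 all integral)

#3 |Sf1  (Sf1: flow source, stroke at near end)
#0 |J1  (prefer integral on C1)
#1 |I1  (J1: bond 0 brought effort, rest push out)
#2 |I2  (0-jn J1 has e-setter on 0)
#4 |I3  (J1: bond 0 brought effort, rest push out)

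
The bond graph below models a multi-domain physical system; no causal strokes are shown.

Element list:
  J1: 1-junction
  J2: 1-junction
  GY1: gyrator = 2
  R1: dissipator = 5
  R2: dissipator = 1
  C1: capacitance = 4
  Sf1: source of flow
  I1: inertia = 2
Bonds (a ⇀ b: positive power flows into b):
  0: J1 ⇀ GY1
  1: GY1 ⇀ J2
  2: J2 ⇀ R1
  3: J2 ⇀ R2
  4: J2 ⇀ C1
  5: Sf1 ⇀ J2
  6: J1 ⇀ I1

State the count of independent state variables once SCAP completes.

2  (C1, I1 all integral)

β5 →Sf1  (source Sf1 imposes f)
β1 →J2  (J2: bond 5 brought flow, rest push out)
β2 →J2  (common-f at J2 fixed by 5)
β3 →J2  (common-f at J2 fixed by 5)
β4 →J2  (J2: bond 5 brought flow, rest push out)
β0 →J1  (GY GY1: same side as bond 1)
β6 →I1  (J1 needs exactly one f-in)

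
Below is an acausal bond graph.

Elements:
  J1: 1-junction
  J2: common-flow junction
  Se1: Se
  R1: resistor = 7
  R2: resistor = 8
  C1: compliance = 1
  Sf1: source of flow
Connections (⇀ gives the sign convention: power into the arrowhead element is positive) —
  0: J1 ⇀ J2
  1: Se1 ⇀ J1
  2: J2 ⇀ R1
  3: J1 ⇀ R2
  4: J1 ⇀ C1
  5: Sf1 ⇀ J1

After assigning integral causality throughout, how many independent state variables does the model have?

#1 stroke at J1  (Se1 (Se) sets effort on bond)
#5 stroke at Sf1  (Sf1 fixes flow; stroke at Sf1)
#0 stroke at J1  (common-f at J1 fixed by 5)
#3 stroke at J1  (J1: bond 5 brought flow, rest push out)
#4 stroke at J1  (common-f at J1 fixed by 5)
#2 stroke at J2  (J2 flow already set via bond 0)

1  (C1 all integral)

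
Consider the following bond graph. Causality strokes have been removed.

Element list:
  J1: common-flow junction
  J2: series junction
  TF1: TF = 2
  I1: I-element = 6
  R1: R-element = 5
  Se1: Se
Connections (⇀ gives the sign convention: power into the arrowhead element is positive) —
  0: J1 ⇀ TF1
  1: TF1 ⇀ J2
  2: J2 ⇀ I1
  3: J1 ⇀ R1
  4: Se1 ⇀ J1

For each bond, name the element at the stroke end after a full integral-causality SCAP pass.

b4 |J1  (source Se1 imposes e)
b2 |I1  (I1 integral (f out))
b1 |J2  (1-jn J2 has f-setter on 2)
b0 |TF1  (TF1: transformer flips bond 1)
b3 |J1  (J1 flow already set via bond 0)

b0 stroke→TF1
b1 stroke→J2
b2 stroke→I1
b3 stroke→J1
b4 stroke→J1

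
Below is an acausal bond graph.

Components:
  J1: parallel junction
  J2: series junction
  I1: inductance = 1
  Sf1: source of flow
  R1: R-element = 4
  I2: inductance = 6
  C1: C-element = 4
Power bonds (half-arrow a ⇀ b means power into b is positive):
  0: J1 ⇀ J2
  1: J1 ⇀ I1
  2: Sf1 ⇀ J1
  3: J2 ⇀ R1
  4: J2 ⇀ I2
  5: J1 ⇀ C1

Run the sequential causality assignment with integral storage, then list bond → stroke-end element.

#0 stroke→J2
#1 stroke→I1
#2 stroke→Sf1
#3 stroke→J2
#4 stroke→I2
#5 stroke→J1

b2 stroke→Sf1  (Sf1: flow source, stroke at near end)
b1 stroke→I1  (prefer integral on I1)
b4 stroke→I2  (I2: I, integral causality)
b0 stroke→J2  (J2 flow already set via bond 4)
b3 stroke→J2  (J2: bond 4 brought flow, rest push out)
b5 stroke→J1  (closing 0-jn rule on J1)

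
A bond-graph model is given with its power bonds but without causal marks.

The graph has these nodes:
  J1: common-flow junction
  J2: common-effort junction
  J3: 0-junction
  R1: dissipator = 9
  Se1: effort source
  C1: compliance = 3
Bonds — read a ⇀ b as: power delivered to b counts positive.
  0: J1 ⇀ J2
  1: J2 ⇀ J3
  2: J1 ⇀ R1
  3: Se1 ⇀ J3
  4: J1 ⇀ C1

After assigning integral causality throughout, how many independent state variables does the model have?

#3 →J3  (Se1 (Se) sets effort on bond)
#1 →J2  (J3 effort already set via bond 3)
#0 →J1  (J2: bond 1 brought effort, rest push out)
#4 →J1  (C1: C, integral causality)
#2 →R1  (J1 needs exactly one f-in)

1  (C1 all integral)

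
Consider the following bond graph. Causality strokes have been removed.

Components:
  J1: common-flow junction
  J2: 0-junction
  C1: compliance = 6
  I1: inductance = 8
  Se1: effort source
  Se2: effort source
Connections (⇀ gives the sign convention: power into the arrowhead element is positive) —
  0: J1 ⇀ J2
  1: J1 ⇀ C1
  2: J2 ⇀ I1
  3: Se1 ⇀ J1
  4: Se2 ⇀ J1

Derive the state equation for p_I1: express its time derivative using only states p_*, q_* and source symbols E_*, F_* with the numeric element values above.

#3 stroke→J1  (source Se1 imposes e)
#4 stroke→J1  (source Se2 imposes e)
#1 stroke→J1  (prefer integral on C1)
#0 stroke→J2  (closing 1-jn rule on J1)
#2 stroke→I1  (0-jn J2 has e-setter on 0)

dp_I1/dt = E_Se1 + E_Se2 - q_C1/6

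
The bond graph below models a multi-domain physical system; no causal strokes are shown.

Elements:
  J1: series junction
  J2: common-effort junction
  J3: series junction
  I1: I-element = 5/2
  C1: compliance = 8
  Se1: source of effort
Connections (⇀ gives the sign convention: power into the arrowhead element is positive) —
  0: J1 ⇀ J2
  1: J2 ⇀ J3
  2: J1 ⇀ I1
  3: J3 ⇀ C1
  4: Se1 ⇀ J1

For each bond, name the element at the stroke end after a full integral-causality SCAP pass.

#4 stroke at J1  (Se1: effort source, stroke at far end)
#2 stroke at I1  (I1 outputs flow p/I1)
#0 stroke at J1  (J1 flow already set via bond 2)
#1 stroke at J2  (J2: last free bond brings effort in)
#3 stroke at J3  (J3: bond 1 brought flow, rest push out)

bond 0 |J1
bond 1 |J2
bond 2 |I1
bond 3 |J3
bond 4 |J1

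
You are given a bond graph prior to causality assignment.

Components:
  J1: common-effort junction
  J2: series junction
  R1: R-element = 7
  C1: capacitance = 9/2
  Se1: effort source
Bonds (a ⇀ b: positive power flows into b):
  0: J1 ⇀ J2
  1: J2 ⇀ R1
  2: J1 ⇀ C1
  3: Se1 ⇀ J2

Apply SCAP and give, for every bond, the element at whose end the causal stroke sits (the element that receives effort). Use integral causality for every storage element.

b3 stroke at J2  (source Se1 imposes e)
b2 stroke at J1  (prefer integral on C1)
b0 stroke at J2  (common-e at J1 fixed by 2)
b1 stroke at R1  (only one flow-in slot at J2)

#0 →J2
#1 →R1
#2 →J1
#3 →J2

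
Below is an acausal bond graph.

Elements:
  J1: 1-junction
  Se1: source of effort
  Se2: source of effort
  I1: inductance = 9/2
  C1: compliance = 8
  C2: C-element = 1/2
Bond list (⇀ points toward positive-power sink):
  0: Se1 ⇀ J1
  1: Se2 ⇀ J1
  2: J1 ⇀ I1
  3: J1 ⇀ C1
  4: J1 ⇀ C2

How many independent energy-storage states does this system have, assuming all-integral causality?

β0 stroke→J1  (Se1 fixes effort; stroke away)
β1 stroke→J1  (Se2 (Se) sets effort on bond)
β2 stroke→I1  (I1 outputs flow p/I1)
β3 stroke→J1  (J1: bond 2 brought flow, rest push out)
β4 stroke→J1  (J1: bond 2 brought flow, rest push out)

3  (C1, C2, I1 all integral)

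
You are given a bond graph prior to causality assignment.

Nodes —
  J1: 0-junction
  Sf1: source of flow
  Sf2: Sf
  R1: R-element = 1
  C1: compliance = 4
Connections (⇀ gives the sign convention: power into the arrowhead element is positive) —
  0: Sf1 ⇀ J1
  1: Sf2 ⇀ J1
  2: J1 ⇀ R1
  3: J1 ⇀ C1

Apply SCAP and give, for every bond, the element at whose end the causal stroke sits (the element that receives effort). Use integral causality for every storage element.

b0 →Sf1
b1 →Sf2
b2 →R1
b3 →J1

β0 stroke→Sf1  (Sf1 (Sf) sets flow on bond)
β1 stroke→Sf2  (Sf2 fixes flow; stroke at Sf2)
β3 stroke→J1  (C1 outputs effort q/C1)
β2 stroke→R1  (J1: bond 3 brought effort, rest push out)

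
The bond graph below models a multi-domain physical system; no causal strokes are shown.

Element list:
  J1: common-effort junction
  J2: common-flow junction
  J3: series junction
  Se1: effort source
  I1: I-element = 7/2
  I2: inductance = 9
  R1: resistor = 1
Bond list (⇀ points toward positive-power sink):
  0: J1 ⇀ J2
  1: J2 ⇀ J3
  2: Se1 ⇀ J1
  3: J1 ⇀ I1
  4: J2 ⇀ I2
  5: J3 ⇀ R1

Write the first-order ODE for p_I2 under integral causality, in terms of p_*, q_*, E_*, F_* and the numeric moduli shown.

bond 2 stroke→J1  (Se1 fixes effort; stroke away)
bond 0 stroke→J2  (J1 effort already set via bond 2)
bond 3 stroke→I1  (J1 effort already set via bond 2)
bond 4 stroke→I2  (I2 integral (f out))
bond 1 stroke→J2  (common-f at J2 fixed by 4)
bond 5 stroke→J3  (J3 flow already set via bond 1)

dp_I2/dt = E_Se1 - p_I2/9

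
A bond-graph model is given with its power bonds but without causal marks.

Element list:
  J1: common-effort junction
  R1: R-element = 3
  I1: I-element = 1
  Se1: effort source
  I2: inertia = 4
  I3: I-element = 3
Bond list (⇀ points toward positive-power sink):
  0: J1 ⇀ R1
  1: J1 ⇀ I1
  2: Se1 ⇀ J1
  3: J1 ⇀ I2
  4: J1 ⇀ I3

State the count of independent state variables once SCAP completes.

#2 →J1  (Se1 fixes effort; stroke away)
#0 →R1  (J1 effort already set via bond 2)
#1 →I1  (common-e at J1 fixed by 2)
#3 →I2  (J1: bond 2 brought effort, rest push out)
#4 →I3  (common-e at J1 fixed by 2)

3  (I1, I2, I3 all integral)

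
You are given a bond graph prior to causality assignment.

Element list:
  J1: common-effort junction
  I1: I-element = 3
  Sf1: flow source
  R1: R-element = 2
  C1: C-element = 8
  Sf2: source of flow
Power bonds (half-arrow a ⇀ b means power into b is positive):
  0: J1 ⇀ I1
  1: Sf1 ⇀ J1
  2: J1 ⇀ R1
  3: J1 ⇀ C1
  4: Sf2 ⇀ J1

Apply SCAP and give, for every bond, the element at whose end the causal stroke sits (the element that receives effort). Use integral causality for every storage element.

b0 stroke→I1
b1 stroke→Sf1
b2 stroke→R1
b3 stroke→J1
b4 stroke→Sf2

β1 stroke at Sf1  (source Sf1 imposes f)
β4 stroke at Sf2  (Sf2 (Sf) sets flow on bond)
β0 stroke at I1  (I1 integral (f out))
β3 stroke at J1  (C1: C, integral causality)
β2 stroke at R1  (J1: bond 3 brought effort, rest push out)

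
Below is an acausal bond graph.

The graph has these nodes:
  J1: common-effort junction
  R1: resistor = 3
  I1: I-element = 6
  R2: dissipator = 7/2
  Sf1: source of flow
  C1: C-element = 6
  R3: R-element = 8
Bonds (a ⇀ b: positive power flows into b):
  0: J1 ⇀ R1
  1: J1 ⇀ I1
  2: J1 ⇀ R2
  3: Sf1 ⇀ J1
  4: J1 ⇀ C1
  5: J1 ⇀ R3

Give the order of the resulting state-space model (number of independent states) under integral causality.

#3 →Sf1  (Sf1 (Sf) sets flow on bond)
#1 →I1  (prefer integral on I1)
#4 →J1  (C1: C, integral causality)
#0 →R1  (common-e at J1 fixed by 4)
#2 →R2  (0-jn J1 has e-setter on 4)
#5 →R3  (J1 effort already set via bond 4)

2  (C1, I1 all integral)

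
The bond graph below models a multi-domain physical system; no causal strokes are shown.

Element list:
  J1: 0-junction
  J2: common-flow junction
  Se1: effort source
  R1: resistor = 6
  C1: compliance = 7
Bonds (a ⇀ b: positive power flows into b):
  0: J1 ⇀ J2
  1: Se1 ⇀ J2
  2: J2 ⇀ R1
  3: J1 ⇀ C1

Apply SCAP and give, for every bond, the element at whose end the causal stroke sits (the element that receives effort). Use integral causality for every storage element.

β0 →J2
β1 →J2
β2 →R1
β3 →J1

bond 1 →J2  (Se1 (Se) sets effort on bond)
bond 3 →J1  (prefer integral on C1)
bond 0 →J2  (common-e at J1 fixed by 3)
bond 2 →R1  (J2 needs exactly one f-in)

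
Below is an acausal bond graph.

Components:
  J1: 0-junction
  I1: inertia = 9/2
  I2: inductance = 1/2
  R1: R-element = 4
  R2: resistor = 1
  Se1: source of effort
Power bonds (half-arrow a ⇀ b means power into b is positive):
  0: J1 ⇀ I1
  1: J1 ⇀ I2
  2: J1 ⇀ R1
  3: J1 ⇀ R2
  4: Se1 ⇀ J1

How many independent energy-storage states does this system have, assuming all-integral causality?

β4 →J1  (source Se1 imposes e)
β0 →I1  (J1: bond 4 brought effort, rest push out)
β1 →I2  (common-e at J1 fixed by 4)
β2 →R1  (J1 effort already set via bond 4)
β3 →R2  (0-jn J1 has e-setter on 4)

2  (I1, I2 all integral)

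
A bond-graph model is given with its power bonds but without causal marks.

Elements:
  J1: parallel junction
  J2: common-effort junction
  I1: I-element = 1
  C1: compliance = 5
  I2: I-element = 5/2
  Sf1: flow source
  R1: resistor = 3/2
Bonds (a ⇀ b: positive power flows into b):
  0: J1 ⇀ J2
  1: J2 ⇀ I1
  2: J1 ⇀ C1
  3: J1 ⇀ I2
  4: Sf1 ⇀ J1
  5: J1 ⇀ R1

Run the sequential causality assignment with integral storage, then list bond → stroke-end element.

b4 |Sf1  (source Sf1 imposes f)
b1 |I1  (I1: I, integral causality)
b0 |J2  (J2 needs exactly one e-in)
b2 |J1  (C1 integral (e out))
b3 |I2  (J1 effort already set via bond 2)
b5 |R1  (J1 effort already set via bond 2)

β0 stroke at J2
β1 stroke at I1
β2 stroke at J1
β3 stroke at I2
β4 stroke at Sf1
β5 stroke at R1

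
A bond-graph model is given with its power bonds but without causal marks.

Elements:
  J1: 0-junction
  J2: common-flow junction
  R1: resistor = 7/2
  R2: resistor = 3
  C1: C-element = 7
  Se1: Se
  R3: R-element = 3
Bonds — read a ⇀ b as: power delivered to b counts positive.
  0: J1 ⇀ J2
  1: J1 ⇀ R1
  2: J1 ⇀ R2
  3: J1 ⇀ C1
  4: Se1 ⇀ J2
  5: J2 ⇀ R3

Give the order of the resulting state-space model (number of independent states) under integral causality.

bond 4 stroke→J2  (Se1: effort source, stroke at far end)
bond 3 stroke→J1  (C1: C, integral causality)
bond 0 stroke→J2  (0-jn J1 has e-setter on 3)
bond 1 stroke→R1  (J1: bond 3 brought effort, rest push out)
bond 2 stroke→R2  (common-e at J1 fixed by 3)
bond 5 stroke→R3  (closing 1-jn rule on J2)

1  (C1 all integral)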